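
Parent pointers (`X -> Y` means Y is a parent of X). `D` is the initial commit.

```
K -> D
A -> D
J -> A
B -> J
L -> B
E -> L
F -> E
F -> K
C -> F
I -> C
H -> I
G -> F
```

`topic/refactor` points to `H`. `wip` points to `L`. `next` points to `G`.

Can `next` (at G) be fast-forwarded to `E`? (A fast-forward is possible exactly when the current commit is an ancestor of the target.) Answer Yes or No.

A fast-forward from G to E is possible iff G is an ancestor of E.
Ancestors of E: {A, B, D, E, J, L}.
G is not among them, so fast-forward is not possible.

No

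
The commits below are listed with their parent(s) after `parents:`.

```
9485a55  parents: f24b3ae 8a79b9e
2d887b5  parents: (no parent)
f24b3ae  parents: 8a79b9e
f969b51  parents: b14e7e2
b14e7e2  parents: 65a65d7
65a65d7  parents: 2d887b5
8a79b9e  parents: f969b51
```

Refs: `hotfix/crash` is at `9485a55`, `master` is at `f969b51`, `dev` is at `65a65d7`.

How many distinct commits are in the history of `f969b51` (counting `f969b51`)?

Walking parent pointers from f969b51: reachable set = {2d887b5, 65a65d7, b14e7e2, f969b51}.
That is 4 commits.

4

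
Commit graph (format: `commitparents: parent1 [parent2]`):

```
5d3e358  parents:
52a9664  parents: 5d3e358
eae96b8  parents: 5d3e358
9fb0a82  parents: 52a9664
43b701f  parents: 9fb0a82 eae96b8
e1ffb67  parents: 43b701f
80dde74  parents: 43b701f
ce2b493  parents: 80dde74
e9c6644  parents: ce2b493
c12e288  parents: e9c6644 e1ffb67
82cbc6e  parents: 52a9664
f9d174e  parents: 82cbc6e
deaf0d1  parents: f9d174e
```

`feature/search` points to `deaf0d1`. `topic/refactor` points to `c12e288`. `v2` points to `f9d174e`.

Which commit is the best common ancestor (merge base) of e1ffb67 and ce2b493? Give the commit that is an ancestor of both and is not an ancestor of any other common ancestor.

Ancestors of e1ffb67: {43b701f, 52a9664, 5d3e358, 9fb0a82, e1ffb67, eae96b8}.
Ancestors of ce2b493: {43b701f, 52a9664, 5d3e358, 80dde74, 9fb0a82, ce2b493, eae96b8}.
Common ancestors: {43b701f, 52a9664, 5d3e358, 9fb0a82, eae96b8}.
Among these, 43b701f is not an ancestor of any other common ancestor — it is the merge base.

43b701f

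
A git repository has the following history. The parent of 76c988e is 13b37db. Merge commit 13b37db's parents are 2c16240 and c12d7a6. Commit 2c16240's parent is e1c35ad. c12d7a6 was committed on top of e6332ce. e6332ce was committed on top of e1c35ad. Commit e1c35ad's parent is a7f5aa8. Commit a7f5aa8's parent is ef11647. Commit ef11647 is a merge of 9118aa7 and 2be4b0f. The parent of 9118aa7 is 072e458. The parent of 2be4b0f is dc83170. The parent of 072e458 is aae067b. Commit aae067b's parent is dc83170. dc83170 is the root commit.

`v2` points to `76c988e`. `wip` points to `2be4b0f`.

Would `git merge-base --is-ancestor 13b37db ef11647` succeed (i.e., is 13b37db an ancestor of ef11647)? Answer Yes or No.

Ancestors of ef11647: {072e458, 2be4b0f, 9118aa7, aae067b, dc83170, ef11647}.
13b37db is not in that set, so it is not an ancestor of ef11647.

No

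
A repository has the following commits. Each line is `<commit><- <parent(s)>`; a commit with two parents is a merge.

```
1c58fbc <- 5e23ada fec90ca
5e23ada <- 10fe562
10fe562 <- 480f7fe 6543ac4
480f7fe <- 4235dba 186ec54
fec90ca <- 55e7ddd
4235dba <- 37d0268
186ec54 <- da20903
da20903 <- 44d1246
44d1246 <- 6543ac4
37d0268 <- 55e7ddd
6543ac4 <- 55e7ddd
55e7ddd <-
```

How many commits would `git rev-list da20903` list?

Walking parent pointers from da20903: reachable set = {44d1246, 55e7ddd, 6543ac4, da20903}.
That is 4 commits.

4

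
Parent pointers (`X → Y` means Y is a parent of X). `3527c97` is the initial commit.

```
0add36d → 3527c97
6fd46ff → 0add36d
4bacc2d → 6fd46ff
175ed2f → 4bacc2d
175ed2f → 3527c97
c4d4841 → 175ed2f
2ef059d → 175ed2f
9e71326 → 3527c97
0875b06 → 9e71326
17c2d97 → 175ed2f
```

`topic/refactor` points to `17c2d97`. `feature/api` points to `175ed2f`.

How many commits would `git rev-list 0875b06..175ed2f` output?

Reachable from 175ed2f: {0add36d, 175ed2f, 3527c97, 4bacc2d, 6fd46ff}.
Reachable from 0875b06: {0875b06, 3527c97, 9e71326}.
In 175ed2f's history but not 0875b06's: {0add36d, 175ed2f, 4bacc2d, 6fd46ff} — 4 commits.

4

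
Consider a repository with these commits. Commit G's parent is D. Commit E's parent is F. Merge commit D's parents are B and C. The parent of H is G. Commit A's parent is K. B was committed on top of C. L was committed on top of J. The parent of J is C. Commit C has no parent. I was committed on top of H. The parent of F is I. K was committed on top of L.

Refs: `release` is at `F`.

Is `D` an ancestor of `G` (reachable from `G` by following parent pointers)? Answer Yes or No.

Yes

Ancestors of G (commits reachable by following parents): {B, C, D, G}.
D is in that set, so it is an ancestor of G.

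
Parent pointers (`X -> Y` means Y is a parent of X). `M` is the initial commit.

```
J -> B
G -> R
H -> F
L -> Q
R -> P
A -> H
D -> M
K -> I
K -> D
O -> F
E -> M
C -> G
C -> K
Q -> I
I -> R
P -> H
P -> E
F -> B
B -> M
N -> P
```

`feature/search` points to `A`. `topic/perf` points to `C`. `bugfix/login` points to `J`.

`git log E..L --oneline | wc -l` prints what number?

8

Reachable from L: {B, E, F, H, I, L, M, P, Q, R}.
Reachable from E: {E, M}.
In L's history but not E's: {B, F, H, I, L, P, Q, R} — 8 commits.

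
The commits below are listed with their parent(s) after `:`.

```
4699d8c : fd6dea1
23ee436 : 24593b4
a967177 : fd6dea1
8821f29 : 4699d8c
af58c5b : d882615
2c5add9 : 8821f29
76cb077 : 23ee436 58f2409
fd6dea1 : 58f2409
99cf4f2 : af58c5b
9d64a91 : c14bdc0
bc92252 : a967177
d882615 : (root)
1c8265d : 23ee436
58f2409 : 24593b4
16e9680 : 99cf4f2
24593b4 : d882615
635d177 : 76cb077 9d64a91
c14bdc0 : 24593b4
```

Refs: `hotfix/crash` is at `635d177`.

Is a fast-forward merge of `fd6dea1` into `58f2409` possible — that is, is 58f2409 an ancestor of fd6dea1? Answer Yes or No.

Yes

A fast-forward from 58f2409 to fd6dea1 is possible iff 58f2409 is an ancestor of fd6dea1.
Ancestors of fd6dea1: {24593b4, 58f2409, d882615, fd6dea1}.
58f2409 is among them, so fast-forward is possible.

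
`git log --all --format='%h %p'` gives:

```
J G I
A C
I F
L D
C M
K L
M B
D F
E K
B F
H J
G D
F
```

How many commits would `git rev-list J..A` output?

Reachable from A: {A, B, C, F, M}.
Reachable from J: {D, F, G, I, J}.
In A's history but not J's: {A, B, C, M} — 4 commits.

4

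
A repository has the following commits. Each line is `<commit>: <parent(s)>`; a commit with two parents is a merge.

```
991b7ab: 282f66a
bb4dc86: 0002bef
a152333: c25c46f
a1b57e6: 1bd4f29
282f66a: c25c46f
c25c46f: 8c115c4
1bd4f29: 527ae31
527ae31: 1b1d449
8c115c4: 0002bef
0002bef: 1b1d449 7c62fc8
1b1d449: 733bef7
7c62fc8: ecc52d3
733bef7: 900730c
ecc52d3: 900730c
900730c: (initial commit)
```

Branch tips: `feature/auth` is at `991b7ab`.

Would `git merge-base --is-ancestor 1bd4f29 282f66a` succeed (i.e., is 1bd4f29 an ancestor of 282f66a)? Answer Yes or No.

Ancestors of 282f66a: {0002bef, 1b1d449, 282f66a, 733bef7, 7c62fc8, 8c115c4, 900730c, c25c46f, ecc52d3}.
1bd4f29 is not in that set, so it is not an ancestor of 282f66a.

No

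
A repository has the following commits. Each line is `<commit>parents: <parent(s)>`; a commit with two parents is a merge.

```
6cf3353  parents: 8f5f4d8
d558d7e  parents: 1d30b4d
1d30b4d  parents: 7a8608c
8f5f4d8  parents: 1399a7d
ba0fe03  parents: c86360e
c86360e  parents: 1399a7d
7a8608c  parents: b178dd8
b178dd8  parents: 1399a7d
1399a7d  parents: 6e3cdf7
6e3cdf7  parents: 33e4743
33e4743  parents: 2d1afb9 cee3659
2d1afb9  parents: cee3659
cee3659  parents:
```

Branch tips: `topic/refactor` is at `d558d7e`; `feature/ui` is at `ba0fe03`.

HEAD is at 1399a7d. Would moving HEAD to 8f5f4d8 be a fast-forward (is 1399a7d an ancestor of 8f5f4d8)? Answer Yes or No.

Yes

A fast-forward from 1399a7d to 8f5f4d8 is possible iff 1399a7d is an ancestor of 8f5f4d8.
Ancestors of 8f5f4d8: {1399a7d, 2d1afb9, 33e4743, 6e3cdf7, 8f5f4d8, cee3659}.
1399a7d is among them, so fast-forward is possible.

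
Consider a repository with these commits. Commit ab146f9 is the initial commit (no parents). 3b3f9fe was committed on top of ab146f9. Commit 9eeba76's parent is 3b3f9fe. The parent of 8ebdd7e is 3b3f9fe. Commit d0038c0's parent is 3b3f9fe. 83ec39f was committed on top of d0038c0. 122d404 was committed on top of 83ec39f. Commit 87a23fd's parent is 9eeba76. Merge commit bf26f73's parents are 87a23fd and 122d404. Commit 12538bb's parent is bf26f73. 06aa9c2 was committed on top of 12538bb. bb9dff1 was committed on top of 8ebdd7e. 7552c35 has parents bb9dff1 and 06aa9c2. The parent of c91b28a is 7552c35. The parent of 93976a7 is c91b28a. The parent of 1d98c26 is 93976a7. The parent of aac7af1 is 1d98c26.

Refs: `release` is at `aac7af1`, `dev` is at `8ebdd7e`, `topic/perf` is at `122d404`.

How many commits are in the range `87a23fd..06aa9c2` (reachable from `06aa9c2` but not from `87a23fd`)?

Reachable from 06aa9c2: {06aa9c2, 122d404, 12538bb, 3b3f9fe, 83ec39f, 87a23fd, 9eeba76, ab146f9, bf26f73, d0038c0}.
Reachable from 87a23fd: {3b3f9fe, 87a23fd, 9eeba76, ab146f9}.
In 06aa9c2's history but not 87a23fd's: {06aa9c2, 122d404, 12538bb, 83ec39f, bf26f73, d0038c0} — 6 commits.

6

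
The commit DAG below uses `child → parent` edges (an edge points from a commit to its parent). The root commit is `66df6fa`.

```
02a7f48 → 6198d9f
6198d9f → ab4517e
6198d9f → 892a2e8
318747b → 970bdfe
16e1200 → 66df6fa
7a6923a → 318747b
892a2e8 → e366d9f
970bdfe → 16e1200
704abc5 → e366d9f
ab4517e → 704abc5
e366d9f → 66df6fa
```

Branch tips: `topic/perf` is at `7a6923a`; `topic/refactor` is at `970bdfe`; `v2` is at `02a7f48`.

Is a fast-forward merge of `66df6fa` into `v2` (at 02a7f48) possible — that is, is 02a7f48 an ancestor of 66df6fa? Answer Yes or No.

A fast-forward from 02a7f48 to 66df6fa is possible iff 02a7f48 is an ancestor of 66df6fa.
Ancestors of 66df6fa: {66df6fa}.
02a7f48 is not among them, so fast-forward is not possible.

No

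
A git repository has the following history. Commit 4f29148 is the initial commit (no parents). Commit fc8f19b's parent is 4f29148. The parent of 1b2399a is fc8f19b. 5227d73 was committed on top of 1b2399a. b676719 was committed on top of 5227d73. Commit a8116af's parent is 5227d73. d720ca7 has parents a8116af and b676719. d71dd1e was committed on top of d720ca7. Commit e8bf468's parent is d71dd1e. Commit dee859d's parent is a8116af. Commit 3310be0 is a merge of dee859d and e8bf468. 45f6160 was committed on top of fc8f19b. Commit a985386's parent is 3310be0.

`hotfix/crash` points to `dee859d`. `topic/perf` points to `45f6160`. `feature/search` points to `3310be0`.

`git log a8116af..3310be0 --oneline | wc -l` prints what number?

Reachable from 3310be0: {1b2399a, 3310be0, 4f29148, 5227d73, a8116af, b676719, d71dd1e, d720ca7, dee859d, e8bf468, fc8f19b}.
Reachable from a8116af: {1b2399a, 4f29148, 5227d73, a8116af, fc8f19b}.
In 3310be0's history but not a8116af's: {3310be0, b676719, d71dd1e, d720ca7, dee859d, e8bf468} — 6 commits.

6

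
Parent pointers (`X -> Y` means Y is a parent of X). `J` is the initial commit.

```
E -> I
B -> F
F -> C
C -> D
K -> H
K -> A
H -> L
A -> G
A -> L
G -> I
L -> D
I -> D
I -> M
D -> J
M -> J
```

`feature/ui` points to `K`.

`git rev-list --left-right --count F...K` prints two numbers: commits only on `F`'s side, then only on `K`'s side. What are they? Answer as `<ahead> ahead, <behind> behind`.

Reachable from F: {C, D, F, J}.
Reachable from K: {A, D, G, H, I, J, K, L, M}.
Only in F's history (ahead): {C, F} — 2.
Only in K's history (behind): {A, G, H, I, K, L, M} — 7.

2 ahead, 7 behind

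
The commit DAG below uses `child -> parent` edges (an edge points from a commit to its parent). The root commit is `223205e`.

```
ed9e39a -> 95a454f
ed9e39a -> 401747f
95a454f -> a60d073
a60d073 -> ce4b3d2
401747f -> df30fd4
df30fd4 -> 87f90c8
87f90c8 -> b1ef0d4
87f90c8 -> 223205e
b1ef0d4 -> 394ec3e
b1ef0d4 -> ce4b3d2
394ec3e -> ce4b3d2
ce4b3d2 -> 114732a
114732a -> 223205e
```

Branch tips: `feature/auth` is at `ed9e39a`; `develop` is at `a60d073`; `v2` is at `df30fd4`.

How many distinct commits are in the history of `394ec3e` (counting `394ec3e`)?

Walking parent pointers from 394ec3e: reachable set = {114732a, 223205e, 394ec3e, ce4b3d2}.
That is 4 commits.

4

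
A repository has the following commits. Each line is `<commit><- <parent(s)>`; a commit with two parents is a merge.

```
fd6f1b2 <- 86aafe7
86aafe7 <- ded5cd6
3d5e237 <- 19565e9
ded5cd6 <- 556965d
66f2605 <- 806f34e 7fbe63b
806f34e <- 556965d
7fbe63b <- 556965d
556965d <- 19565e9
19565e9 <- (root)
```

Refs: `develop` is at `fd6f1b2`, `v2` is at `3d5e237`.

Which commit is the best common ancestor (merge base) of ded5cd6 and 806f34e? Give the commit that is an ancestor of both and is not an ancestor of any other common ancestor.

556965d

Ancestors of ded5cd6: {19565e9, 556965d, ded5cd6}.
Ancestors of 806f34e: {19565e9, 556965d, 806f34e}.
Common ancestors: {19565e9, 556965d}.
Among these, 556965d is not an ancestor of any other common ancestor — it is the merge base.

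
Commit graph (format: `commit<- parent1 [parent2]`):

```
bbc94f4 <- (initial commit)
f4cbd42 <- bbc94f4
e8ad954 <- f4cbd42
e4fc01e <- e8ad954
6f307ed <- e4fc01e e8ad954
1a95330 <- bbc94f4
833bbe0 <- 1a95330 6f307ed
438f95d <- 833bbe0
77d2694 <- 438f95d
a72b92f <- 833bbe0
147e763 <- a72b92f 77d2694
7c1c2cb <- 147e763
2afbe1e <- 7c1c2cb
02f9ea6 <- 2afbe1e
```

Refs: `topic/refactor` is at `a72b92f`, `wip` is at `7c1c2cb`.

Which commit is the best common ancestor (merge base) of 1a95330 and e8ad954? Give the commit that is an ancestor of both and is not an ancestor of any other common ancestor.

bbc94f4

Ancestors of 1a95330: {1a95330, bbc94f4}.
Ancestors of e8ad954: {bbc94f4, e8ad954, f4cbd42}.
Common ancestors: {bbc94f4}.
The only common ancestor is bbc94f4, so it is the merge base.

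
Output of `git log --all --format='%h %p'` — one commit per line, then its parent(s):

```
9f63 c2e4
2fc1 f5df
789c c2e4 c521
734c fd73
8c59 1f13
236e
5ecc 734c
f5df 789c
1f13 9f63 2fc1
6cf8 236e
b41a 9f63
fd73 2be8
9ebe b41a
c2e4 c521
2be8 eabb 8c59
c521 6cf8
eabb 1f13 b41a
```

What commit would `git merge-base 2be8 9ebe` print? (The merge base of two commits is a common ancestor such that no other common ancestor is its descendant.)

Ancestors of 2be8: {1f13, 236e, 2be8, 2fc1, 6cf8, 789c, 8c59, 9f63, b41a, c2e4, c521, eabb, f5df}.
Ancestors of 9ebe: {236e, 6cf8, 9ebe, 9f63, b41a, c2e4, c521}.
Common ancestors: {236e, 6cf8, 9f63, b41a, c2e4, c521}.
Among these, b41a is not an ancestor of any other common ancestor — it is the merge base.

b41a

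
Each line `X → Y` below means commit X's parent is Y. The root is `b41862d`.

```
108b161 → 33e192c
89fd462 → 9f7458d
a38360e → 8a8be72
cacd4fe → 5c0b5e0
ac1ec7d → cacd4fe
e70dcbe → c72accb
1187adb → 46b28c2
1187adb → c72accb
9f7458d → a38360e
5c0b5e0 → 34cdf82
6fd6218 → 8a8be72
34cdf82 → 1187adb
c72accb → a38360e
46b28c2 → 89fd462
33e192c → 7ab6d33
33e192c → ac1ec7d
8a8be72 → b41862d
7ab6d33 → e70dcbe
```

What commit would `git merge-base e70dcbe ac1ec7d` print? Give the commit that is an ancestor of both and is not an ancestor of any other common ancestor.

Ancestors of e70dcbe: {8a8be72, a38360e, b41862d, c72accb, e70dcbe}.
Ancestors of ac1ec7d: {1187adb, 34cdf82, 46b28c2, 5c0b5e0, 89fd462, 8a8be72, 9f7458d, a38360e, ac1ec7d, b41862d, c72accb, cacd4fe}.
Common ancestors: {8a8be72, a38360e, b41862d, c72accb}.
Among these, c72accb is not an ancestor of any other common ancestor — it is the merge base.

c72accb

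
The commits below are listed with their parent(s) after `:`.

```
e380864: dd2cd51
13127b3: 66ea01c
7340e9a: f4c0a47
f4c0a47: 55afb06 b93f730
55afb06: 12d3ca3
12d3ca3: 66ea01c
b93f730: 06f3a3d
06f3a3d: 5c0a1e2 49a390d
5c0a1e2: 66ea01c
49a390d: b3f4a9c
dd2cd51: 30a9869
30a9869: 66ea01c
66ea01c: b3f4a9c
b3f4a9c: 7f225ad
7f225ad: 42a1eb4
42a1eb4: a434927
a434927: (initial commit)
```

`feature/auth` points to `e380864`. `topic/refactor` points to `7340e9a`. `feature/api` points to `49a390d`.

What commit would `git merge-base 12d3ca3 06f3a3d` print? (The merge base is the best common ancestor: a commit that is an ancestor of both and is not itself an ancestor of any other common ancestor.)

Ancestors of 12d3ca3: {12d3ca3, 42a1eb4, 66ea01c, 7f225ad, a434927, b3f4a9c}.
Ancestors of 06f3a3d: {06f3a3d, 42a1eb4, 49a390d, 5c0a1e2, 66ea01c, 7f225ad, a434927, b3f4a9c}.
Common ancestors: {42a1eb4, 66ea01c, 7f225ad, a434927, b3f4a9c}.
Among these, 66ea01c is not an ancestor of any other common ancestor — it is the merge base.

66ea01c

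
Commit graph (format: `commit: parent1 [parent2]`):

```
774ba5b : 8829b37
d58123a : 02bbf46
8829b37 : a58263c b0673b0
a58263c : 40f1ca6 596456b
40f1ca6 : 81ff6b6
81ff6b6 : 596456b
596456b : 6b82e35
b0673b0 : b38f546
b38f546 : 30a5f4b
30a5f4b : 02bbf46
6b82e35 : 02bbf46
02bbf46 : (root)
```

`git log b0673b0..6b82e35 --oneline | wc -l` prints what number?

1

Reachable from 6b82e35: {02bbf46, 6b82e35}.
Reachable from b0673b0: {02bbf46, 30a5f4b, b0673b0, b38f546}.
In 6b82e35's history but not b0673b0's: {6b82e35} — 1 commit.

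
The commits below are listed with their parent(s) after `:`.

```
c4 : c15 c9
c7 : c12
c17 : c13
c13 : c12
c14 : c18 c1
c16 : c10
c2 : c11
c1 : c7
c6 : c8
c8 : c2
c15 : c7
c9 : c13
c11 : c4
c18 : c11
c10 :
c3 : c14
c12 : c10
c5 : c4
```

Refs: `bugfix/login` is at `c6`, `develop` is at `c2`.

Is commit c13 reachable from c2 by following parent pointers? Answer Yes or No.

Yes

Ancestors of c2 (commits reachable by following parents): {c10, c11, c12, c13, c15, c2, c4, c7, c9}.
c13 is in that set, so it is an ancestor of c2.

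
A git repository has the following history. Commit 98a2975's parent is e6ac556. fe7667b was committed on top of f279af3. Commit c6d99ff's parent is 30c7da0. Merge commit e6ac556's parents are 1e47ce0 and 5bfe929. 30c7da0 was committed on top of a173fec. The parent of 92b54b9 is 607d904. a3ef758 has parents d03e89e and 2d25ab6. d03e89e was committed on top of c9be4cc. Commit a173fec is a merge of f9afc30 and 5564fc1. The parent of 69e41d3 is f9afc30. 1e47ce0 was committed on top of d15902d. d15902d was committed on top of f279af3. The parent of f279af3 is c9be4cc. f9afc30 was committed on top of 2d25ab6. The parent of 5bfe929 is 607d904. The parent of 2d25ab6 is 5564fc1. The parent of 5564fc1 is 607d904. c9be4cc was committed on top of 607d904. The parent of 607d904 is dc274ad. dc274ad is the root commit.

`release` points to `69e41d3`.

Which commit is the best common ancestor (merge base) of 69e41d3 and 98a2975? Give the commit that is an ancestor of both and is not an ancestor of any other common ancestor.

Ancestors of 69e41d3: {2d25ab6, 5564fc1, 607d904, 69e41d3, dc274ad, f9afc30}.
Ancestors of 98a2975: {1e47ce0, 5bfe929, 607d904, 98a2975, c9be4cc, d15902d, dc274ad, e6ac556, f279af3}.
Common ancestors: {607d904, dc274ad}.
Among these, 607d904 is not an ancestor of any other common ancestor — it is the merge base.

607d904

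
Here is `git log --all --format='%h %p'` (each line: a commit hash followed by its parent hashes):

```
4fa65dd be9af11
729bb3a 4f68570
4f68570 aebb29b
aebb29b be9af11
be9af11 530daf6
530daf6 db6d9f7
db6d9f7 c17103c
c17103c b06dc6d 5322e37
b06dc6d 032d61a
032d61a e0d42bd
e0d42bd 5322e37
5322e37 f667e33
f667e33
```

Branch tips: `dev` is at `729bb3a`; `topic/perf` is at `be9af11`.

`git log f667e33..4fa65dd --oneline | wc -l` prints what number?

9

Reachable from 4fa65dd: {032d61a, 4fa65dd, 530daf6, 5322e37, b06dc6d, be9af11, c17103c, db6d9f7, e0d42bd, f667e33}.
Reachable from f667e33: {f667e33}.
In 4fa65dd's history but not f667e33's: {032d61a, 4fa65dd, 530daf6, 5322e37, b06dc6d, be9af11, c17103c, db6d9f7, e0d42bd} — 9 commits.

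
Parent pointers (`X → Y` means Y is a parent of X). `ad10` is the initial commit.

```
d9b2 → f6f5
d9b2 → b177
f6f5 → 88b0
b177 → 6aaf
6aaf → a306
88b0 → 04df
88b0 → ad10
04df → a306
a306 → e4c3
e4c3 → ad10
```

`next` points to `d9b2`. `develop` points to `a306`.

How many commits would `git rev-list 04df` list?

4

Walking parent pointers from 04df: reachable set = {04df, a306, ad10, e4c3}.
That is 4 commits.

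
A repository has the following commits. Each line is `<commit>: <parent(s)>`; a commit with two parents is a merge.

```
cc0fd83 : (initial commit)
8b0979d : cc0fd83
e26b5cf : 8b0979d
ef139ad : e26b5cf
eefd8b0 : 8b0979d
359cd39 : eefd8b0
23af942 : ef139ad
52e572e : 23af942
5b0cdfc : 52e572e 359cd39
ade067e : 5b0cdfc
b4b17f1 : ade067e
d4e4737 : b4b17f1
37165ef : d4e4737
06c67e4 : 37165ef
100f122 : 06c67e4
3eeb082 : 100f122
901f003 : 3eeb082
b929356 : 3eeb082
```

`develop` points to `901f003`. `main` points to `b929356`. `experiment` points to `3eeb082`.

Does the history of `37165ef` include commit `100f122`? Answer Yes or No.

No

Ancestors of 37165ef: {23af942, 359cd39, 37165ef, 52e572e, 5b0cdfc, 8b0979d, ade067e, b4b17f1, cc0fd83, d4e4737, e26b5cf, eefd8b0, ef139ad}.
100f122 is not in that set, so it is not an ancestor of 37165ef.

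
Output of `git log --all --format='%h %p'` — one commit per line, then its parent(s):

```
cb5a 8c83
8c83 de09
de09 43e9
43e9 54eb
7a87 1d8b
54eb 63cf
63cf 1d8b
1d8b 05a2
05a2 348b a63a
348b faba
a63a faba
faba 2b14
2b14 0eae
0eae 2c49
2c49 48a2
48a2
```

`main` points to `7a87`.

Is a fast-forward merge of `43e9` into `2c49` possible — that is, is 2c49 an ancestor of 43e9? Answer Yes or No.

Yes

A fast-forward from 2c49 to 43e9 is possible iff 2c49 is an ancestor of 43e9.
Ancestors of 43e9: {05a2, 0eae, 1d8b, 2b14, 2c49, 348b, 43e9, 48a2, 54eb, 63cf, a63a, faba}.
2c49 is among them, so fast-forward is possible.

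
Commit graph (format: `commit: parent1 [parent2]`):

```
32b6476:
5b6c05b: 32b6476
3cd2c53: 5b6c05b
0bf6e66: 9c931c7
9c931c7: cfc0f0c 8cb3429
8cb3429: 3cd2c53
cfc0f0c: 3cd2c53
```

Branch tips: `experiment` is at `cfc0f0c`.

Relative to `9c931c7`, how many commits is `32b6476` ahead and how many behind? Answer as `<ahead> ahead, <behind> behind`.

Reachable from 32b6476: {32b6476}.
Reachable from 9c931c7: {32b6476, 3cd2c53, 5b6c05b, 8cb3429, 9c931c7, cfc0f0c}.
Only in 32b6476's history (ahead): {} — 0.
Only in 9c931c7's history (behind): {3cd2c53, 5b6c05b, 8cb3429, 9c931c7, cfc0f0c} — 5.

0 ahead, 5 behind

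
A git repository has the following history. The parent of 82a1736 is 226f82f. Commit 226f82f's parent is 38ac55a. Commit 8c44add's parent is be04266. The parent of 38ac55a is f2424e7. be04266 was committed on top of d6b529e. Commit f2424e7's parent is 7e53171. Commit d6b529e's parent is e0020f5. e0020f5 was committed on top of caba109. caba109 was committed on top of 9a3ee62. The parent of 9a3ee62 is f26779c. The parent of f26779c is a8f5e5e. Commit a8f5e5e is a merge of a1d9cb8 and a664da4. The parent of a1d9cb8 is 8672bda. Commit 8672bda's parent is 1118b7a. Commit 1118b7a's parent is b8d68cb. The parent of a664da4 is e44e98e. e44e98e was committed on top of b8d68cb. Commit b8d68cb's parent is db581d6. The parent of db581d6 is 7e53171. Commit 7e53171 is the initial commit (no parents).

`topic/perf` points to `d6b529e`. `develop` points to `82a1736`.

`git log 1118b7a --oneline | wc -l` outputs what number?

Walking parent pointers from 1118b7a: reachable set = {1118b7a, 7e53171, b8d68cb, db581d6}.
That is 4 commits.

4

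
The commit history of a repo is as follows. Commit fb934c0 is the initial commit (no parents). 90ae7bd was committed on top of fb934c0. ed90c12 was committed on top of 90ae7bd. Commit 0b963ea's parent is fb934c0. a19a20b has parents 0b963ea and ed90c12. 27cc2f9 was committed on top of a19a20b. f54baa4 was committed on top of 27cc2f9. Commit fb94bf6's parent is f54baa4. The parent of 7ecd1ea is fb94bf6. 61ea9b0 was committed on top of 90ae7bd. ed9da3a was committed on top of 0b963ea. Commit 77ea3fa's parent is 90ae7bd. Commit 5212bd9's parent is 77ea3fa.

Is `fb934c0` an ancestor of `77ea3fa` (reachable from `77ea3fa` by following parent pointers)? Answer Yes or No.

Yes

Ancestors of 77ea3fa (commits reachable by following parents): {77ea3fa, 90ae7bd, fb934c0}.
fb934c0 is in that set, so it is an ancestor of 77ea3fa.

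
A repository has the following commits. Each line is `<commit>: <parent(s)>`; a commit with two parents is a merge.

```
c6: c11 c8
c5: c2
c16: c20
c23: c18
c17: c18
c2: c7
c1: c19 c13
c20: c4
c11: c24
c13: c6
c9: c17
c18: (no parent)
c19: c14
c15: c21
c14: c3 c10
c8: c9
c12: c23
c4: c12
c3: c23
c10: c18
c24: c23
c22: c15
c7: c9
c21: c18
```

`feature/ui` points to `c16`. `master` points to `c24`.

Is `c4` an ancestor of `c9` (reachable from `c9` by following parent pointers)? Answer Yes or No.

Ancestors of c9: {c17, c18, c9}.
c4 is not in that set, so it is not an ancestor of c9.

No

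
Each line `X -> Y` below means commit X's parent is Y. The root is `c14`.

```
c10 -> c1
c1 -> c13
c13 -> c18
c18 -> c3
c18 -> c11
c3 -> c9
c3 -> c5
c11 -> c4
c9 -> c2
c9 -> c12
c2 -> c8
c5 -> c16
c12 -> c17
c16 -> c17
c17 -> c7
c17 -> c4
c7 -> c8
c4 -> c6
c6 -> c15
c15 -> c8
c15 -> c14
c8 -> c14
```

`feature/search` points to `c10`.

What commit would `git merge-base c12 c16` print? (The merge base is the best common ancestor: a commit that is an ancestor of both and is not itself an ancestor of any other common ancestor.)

c17

Ancestors of c12: {c12, c14, c15, c17, c4, c6, c7, c8}.
Ancestors of c16: {c14, c15, c16, c17, c4, c6, c7, c8}.
Common ancestors: {c14, c15, c17, c4, c6, c7, c8}.
Among these, c17 is not an ancestor of any other common ancestor — it is the merge base.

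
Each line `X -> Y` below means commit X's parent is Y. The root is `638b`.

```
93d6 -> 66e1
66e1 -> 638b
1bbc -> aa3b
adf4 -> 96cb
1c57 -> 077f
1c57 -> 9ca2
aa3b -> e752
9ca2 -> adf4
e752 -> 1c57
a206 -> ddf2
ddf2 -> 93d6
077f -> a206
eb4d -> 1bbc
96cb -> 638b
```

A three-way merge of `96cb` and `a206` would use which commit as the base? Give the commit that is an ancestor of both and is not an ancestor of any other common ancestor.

Ancestors of 96cb: {638b, 96cb}.
Ancestors of a206: {638b, 66e1, 93d6, a206, ddf2}.
Common ancestors: {638b}.
The only common ancestor is 638b, so it is the merge base.

638b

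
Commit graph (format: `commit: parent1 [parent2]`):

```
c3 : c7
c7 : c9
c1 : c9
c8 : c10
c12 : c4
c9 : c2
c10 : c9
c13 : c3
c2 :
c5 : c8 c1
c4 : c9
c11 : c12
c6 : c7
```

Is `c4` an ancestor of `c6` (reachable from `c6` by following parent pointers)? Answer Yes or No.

No

Ancestors of c6: {c2, c6, c7, c9}.
c4 is not in that set, so it is not an ancestor of c6.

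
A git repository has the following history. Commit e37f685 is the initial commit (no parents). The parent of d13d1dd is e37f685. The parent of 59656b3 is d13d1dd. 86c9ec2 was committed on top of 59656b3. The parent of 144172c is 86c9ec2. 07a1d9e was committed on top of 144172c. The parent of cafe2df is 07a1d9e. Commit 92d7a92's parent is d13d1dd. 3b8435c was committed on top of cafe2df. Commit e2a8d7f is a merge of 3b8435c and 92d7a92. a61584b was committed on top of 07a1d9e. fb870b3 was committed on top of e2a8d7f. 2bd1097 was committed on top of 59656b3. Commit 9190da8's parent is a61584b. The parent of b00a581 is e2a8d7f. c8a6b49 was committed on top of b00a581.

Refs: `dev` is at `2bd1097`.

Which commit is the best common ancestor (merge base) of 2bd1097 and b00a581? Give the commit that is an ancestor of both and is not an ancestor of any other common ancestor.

59656b3

Ancestors of 2bd1097: {2bd1097, 59656b3, d13d1dd, e37f685}.
Ancestors of b00a581: {07a1d9e, 144172c, 3b8435c, 59656b3, 86c9ec2, 92d7a92, b00a581, cafe2df, d13d1dd, e2a8d7f, e37f685}.
Common ancestors: {59656b3, d13d1dd, e37f685}.
Among these, 59656b3 is not an ancestor of any other common ancestor — it is the merge base.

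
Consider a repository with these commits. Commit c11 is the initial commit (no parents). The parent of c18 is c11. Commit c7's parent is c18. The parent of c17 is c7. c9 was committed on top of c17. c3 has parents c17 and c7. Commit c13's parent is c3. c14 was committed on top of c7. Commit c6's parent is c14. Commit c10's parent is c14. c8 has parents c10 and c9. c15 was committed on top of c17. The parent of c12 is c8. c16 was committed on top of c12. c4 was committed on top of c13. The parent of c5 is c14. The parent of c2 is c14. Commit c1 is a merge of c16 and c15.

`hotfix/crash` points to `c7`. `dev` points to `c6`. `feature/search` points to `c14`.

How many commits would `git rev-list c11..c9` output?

4

Reachable from c9: {c11, c17, c18, c7, c9}.
Reachable from c11: {c11}.
In c9's history but not c11's: {c17, c18, c7, c9} — 4 commits.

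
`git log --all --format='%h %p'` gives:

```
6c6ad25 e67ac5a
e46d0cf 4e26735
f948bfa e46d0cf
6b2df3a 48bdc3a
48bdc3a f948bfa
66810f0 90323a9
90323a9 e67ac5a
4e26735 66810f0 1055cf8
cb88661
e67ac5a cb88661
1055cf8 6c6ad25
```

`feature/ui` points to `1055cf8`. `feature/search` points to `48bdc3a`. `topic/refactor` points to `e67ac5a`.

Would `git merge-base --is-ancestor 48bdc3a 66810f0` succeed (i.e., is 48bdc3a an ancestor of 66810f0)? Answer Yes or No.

Ancestors of 66810f0: {66810f0, 90323a9, cb88661, e67ac5a}.
48bdc3a is not in that set, so it is not an ancestor of 66810f0.

No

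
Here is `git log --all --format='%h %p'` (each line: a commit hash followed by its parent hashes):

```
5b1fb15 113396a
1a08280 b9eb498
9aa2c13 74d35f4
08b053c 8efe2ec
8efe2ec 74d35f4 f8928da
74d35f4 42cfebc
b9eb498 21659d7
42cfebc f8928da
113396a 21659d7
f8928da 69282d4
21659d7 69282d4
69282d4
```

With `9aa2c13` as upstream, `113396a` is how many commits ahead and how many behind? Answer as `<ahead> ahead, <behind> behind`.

2 ahead, 4 behind

Reachable from 113396a: {113396a, 21659d7, 69282d4}.
Reachable from 9aa2c13: {42cfebc, 69282d4, 74d35f4, 9aa2c13, f8928da}.
Only in 113396a's history (ahead): {113396a, 21659d7} — 2.
Only in 9aa2c13's history (behind): {42cfebc, 74d35f4, 9aa2c13, f8928da} — 4.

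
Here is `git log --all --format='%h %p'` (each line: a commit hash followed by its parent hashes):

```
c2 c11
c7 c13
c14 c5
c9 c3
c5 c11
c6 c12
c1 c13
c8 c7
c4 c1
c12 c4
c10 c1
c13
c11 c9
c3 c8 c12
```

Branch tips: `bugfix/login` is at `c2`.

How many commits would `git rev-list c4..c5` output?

Reachable from c5: {c1, c11, c12, c13, c3, c4, c5, c7, c8, c9}.
Reachable from c4: {c1, c13, c4}.
In c5's history but not c4's: {c11, c12, c3, c5, c7, c8, c9} — 7 commits.

7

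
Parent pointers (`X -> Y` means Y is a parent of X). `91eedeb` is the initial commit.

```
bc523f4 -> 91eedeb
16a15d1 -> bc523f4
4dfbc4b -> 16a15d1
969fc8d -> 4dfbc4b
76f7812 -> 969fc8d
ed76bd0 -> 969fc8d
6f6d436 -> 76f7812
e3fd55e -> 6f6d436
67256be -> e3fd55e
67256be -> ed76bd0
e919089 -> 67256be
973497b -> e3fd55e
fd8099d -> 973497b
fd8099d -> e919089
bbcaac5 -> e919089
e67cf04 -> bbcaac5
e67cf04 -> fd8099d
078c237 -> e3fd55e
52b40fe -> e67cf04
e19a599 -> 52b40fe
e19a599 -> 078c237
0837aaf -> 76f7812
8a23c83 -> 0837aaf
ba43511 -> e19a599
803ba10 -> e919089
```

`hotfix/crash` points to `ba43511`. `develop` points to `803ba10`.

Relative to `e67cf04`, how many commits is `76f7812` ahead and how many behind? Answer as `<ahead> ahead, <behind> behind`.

0 ahead, 9 behind

Reachable from 76f7812: {16a15d1, 4dfbc4b, 76f7812, 91eedeb, 969fc8d, bc523f4}.
Reachable from e67cf04: {16a15d1, 4dfbc4b, 67256be, 6f6d436, 76f7812, 91eedeb, 969fc8d, 973497b, bbcaac5, bc523f4, e3fd55e, e67cf04, e919089, ed76bd0, fd8099d}.
Only in 76f7812's history (ahead): {} — 0.
Only in e67cf04's history (behind): {67256be, 6f6d436, 973497b, bbcaac5, e3fd55e, e67cf04, e919089, ed76bd0, fd8099d} — 9.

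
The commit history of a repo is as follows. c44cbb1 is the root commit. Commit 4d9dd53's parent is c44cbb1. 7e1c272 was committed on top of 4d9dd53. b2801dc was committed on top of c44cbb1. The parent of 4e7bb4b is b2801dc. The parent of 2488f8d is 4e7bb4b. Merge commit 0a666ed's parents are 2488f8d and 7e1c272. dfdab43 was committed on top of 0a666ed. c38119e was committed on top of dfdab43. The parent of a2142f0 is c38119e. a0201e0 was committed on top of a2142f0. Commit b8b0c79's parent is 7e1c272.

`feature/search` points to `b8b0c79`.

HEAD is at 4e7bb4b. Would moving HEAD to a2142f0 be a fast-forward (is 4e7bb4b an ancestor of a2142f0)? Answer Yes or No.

Yes

A fast-forward from 4e7bb4b to a2142f0 is possible iff 4e7bb4b is an ancestor of a2142f0.
Ancestors of a2142f0: {0a666ed, 2488f8d, 4d9dd53, 4e7bb4b, 7e1c272, a2142f0, b2801dc, c38119e, c44cbb1, dfdab43}.
4e7bb4b is among them, so fast-forward is possible.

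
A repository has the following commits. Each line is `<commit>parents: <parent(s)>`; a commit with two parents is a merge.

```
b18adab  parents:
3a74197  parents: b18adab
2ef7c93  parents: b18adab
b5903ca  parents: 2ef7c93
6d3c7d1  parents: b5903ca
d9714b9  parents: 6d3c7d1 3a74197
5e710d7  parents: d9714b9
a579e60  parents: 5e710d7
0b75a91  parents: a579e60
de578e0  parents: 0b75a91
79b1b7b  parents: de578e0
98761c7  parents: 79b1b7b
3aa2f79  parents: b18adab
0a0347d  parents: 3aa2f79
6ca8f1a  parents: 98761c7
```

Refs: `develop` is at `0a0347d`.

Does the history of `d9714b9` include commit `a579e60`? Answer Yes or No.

Ancestors of d9714b9: {2ef7c93, 3a74197, 6d3c7d1, b18adab, b5903ca, d9714b9}.
a579e60 is not in that set, so it is not an ancestor of d9714b9.

No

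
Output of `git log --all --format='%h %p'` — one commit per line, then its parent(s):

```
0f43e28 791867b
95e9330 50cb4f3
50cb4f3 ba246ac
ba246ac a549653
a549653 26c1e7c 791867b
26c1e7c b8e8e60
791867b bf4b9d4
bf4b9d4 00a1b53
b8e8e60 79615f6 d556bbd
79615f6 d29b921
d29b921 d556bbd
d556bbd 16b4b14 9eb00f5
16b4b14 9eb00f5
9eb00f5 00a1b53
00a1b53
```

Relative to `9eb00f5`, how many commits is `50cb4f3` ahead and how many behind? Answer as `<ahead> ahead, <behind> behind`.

11 ahead, 0 behind

Reachable from 50cb4f3: {00a1b53, 16b4b14, 26c1e7c, 50cb4f3, 791867b, 79615f6, 9eb00f5, a549653, b8e8e60, ba246ac, bf4b9d4, d29b921, d556bbd}.
Reachable from 9eb00f5: {00a1b53, 9eb00f5}.
Only in 50cb4f3's history (ahead): {16b4b14, 26c1e7c, 50cb4f3, 791867b, 79615f6, a549653, b8e8e60, ba246ac, bf4b9d4, d29b921, d556bbd} — 11.
Only in 9eb00f5's history (behind): {} — 0.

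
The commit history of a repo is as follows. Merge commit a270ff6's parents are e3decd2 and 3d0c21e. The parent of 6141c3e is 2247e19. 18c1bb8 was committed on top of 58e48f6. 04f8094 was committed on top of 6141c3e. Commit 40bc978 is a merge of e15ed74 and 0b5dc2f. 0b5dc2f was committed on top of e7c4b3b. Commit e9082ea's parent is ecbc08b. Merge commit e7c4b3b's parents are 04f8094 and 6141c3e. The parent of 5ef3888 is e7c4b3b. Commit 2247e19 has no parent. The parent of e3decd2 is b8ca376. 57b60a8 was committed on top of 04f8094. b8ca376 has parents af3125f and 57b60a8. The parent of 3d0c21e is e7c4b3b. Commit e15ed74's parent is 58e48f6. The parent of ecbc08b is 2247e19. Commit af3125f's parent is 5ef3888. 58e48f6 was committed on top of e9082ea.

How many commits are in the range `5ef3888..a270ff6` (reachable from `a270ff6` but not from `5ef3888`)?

Reachable from a270ff6: {04f8094, 2247e19, 3d0c21e, 57b60a8, 5ef3888, 6141c3e, a270ff6, af3125f, b8ca376, e3decd2, e7c4b3b}.
Reachable from 5ef3888: {04f8094, 2247e19, 5ef3888, 6141c3e, e7c4b3b}.
In a270ff6's history but not 5ef3888's: {3d0c21e, 57b60a8, a270ff6, af3125f, b8ca376, e3decd2} — 6 commits.

6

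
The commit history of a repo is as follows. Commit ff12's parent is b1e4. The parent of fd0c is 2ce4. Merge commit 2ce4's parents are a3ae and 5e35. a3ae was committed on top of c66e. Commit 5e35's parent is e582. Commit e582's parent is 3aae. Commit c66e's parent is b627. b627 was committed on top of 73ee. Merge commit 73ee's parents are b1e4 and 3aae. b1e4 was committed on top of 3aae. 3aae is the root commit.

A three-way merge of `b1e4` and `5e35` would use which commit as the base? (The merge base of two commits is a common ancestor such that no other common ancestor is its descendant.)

3aae

Ancestors of b1e4: {3aae, b1e4}.
Ancestors of 5e35: {3aae, 5e35, e582}.
Common ancestors: {3aae}.
The only common ancestor is 3aae, so it is the merge base.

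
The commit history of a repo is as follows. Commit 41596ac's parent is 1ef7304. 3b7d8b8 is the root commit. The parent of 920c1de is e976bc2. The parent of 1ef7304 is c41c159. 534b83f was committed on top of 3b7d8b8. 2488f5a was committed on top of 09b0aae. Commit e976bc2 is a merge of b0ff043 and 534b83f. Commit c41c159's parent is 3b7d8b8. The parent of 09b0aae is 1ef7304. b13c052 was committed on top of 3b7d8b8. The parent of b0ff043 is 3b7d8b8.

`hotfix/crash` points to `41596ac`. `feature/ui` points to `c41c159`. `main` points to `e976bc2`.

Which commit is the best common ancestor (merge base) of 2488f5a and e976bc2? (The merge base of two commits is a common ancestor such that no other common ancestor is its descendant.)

Ancestors of 2488f5a: {09b0aae, 1ef7304, 2488f5a, 3b7d8b8, c41c159}.
Ancestors of e976bc2: {3b7d8b8, 534b83f, b0ff043, e976bc2}.
Common ancestors: {3b7d8b8}.
The only common ancestor is 3b7d8b8, so it is the merge base.

3b7d8b8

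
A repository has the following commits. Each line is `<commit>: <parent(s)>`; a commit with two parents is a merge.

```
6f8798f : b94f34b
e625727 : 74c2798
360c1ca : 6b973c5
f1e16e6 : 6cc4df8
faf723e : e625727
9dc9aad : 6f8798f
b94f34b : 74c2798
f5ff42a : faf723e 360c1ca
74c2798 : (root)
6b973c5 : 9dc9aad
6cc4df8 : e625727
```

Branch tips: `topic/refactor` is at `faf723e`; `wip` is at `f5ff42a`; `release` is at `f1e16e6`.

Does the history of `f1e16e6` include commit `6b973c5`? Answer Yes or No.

Ancestors of f1e16e6: {6cc4df8, 74c2798, e625727, f1e16e6}.
6b973c5 is not in that set, so it is not an ancestor of f1e16e6.

No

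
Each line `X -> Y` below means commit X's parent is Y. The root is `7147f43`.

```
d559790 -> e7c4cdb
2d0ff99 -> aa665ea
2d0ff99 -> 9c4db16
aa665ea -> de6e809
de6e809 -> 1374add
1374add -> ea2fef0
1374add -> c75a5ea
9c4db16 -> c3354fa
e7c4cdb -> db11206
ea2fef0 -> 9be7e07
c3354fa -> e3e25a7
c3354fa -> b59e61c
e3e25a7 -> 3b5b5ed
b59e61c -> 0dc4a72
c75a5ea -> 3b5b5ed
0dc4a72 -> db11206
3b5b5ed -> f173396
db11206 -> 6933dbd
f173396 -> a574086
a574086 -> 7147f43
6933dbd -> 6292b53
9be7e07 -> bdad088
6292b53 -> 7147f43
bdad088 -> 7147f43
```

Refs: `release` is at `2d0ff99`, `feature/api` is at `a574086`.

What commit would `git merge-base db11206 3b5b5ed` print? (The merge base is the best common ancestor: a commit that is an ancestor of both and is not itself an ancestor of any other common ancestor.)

7147f43

Ancestors of db11206: {6292b53, 6933dbd, 7147f43, db11206}.
Ancestors of 3b5b5ed: {3b5b5ed, 7147f43, a574086, f173396}.
Common ancestors: {7147f43}.
The only common ancestor is 7147f43, so it is the merge base.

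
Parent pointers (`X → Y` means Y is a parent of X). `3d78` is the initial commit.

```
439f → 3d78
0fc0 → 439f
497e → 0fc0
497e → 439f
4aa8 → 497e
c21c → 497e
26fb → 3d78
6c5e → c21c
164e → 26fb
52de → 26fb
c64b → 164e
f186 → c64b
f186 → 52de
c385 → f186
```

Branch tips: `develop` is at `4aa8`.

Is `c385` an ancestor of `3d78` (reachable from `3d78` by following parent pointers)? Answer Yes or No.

No

Ancestors of 3d78: {3d78}.
c385 is not in that set, so it is not an ancestor of 3d78.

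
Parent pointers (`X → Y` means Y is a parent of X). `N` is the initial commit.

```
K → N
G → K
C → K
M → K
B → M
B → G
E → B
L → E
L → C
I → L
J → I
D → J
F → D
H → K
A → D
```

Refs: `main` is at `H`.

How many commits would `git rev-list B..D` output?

6

Reachable from D: {B, C, D, E, G, I, J, K, L, M, N}.
Reachable from B: {B, G, K, M, N}.
In D's history but not B's: {C, D, E, I, J, L} — 6 commits.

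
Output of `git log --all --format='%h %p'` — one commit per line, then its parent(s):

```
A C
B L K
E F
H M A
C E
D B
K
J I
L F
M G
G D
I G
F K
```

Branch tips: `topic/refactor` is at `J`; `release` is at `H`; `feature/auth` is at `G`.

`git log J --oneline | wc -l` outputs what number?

Walking parent pointers from J: reachable set = {B, D, F, G, I, J, K, L}.
That is 8 commits.

8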